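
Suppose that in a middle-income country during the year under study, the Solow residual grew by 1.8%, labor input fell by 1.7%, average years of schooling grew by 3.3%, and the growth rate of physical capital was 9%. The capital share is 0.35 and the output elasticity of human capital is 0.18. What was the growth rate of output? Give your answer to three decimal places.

Labor's share = 1 − 0.35 − 0.18 = 0.47.
Physical capital: 0.35 × 9 = 3.15 pp.
Average years of schooling: 0.18 × 3.3 = 0.594 pp.
Labor input: 0.47 × (-1.7) = -0.799 pp.
Output growth = 1.8 + 2.945 = 4.745%.

Output grew 4.745%.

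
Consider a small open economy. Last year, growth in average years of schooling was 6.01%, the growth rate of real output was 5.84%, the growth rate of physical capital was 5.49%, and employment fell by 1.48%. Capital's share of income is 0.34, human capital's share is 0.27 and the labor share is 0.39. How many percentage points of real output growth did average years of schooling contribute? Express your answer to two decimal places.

1.62 percentage points

Contribution = share × growth = 0.27 × 6.01 = 1.6227 pp.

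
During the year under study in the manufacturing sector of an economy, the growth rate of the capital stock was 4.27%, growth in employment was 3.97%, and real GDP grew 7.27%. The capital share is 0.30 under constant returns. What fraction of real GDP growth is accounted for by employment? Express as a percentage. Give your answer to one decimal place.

38.2%

Labor's share = 1 − 0.3 = 0.7.
Employment contributed 0.7 × 3.97 = 2.779 pp.
Share of growth = 2.779 / 7.27 × 100 = 38.226%.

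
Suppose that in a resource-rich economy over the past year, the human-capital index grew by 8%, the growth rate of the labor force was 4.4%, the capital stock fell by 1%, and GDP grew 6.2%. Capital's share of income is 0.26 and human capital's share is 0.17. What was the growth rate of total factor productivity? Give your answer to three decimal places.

Labor's share = 1 − 0.26 − 0.17 = 0.57.
The capital stock: 0.26 × (-1) = -0.26 pp.
The human-capital index: 0.17 × 8 = 1.36 pp.
The labor force: 0.57 × 4.4 = 2.508 pp.
TFP growth = 6.2 − 3.608 = 2.592%.

2.592%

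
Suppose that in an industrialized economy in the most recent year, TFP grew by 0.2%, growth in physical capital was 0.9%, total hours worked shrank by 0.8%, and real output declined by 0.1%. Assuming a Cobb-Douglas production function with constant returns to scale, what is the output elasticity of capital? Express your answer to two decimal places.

gY = gA + α·gK + (1−α)·gL, so gY − gA − gL = α(gK − gL).
-0.1 − 0.2 + 0.8 = α × (0.9 − (-0.8)).
0.5 = 1.7 α, so α = 0.2941.

The output elasticity of capital is 0.29.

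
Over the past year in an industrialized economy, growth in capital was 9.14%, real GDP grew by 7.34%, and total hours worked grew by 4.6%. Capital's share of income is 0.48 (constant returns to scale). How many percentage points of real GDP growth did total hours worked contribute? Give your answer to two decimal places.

2.39 percentage points

Labor's share = 1 − 0.48 = 0.52.
Contribution = share × growth = 0.52 × 4.6 = 2.392 pp.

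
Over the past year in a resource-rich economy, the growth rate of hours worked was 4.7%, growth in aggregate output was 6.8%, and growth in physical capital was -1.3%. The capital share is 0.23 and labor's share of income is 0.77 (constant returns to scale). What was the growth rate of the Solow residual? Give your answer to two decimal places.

3.48%

Labor's share = 1 − 0.23 = 0.77.
Physical capital: 0.23 × (-1.3) = -0.299 pp.
Hours worked: 0.77 × 4.7 = 3.619 pp.
TFP growth = 6.8 − 3.32 = 3.48%.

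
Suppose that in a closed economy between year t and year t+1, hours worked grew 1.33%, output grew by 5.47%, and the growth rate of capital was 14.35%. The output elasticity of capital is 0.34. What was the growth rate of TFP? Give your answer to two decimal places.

-0.29%

Labor's share = 1 − 0.34 = 0.66.
Capital: 0.34 × 14.35 = 4.879 pp.
Hours worked: 0.66 × 1.33 = 0.8778 pp.
TFP growth = 5.47 − 5.7568 = -0.2868%.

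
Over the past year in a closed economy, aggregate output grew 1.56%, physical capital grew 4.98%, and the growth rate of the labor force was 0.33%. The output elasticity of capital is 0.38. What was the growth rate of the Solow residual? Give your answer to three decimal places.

Labor's share = 1 − 0.38 = 0.62.
Physical capital: 0.38 × 4.98 = 1.8924 pp.
The labor force: 0.62 × 0.33 = 0.2046 pp.
TFP growth = 1.56 − 2.097 = -0.537%.

-0.537%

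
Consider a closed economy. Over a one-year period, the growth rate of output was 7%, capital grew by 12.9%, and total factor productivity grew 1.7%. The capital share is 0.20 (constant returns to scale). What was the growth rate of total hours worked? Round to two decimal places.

Labor's share = 1 − 0.2 = 0.8.
gY = gA + 0.2×12.9 + 0.8×g.
0.8×g = 7 − 1.7 − 2.58 = 2.72.
g = 2.72 / 0.8 = 3.4%.

Total hours worked grew 3.40%.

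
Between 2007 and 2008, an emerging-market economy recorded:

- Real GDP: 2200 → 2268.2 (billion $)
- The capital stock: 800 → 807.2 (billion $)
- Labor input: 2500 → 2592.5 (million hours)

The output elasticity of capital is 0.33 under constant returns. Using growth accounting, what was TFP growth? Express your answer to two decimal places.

Real GDP growth = (2268.2 − 2200) / 2200 = 3.1%.
The capital stock growth = (807.2 − 800) / 800 = 0.9%.
Labor input growth = (2592.5 − 2500) / 2500 = 3.7%.
Labor's share = 1 − 0.33 = 0.67.
The capital stock: 0.33 × 0.9 = 0.297 pp.
Labor input: 0.67 × 3.7 = 2.479 pp.
TFP growth = 3.1 − 2.776 = 0.324%.

TFP growth was 0.32%.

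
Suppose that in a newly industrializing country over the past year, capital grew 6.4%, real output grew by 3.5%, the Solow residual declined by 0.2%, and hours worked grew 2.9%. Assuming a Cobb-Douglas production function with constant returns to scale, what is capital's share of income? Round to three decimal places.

gY = gA + α·gK + (1−α)·gL, so gY − gA − gL = α(gK − gL).
3.5 + 0.2 − 2.9 = α × (6.4 − 2.9).
0.8 = 3.5 α, so α = 0.22857.

0.229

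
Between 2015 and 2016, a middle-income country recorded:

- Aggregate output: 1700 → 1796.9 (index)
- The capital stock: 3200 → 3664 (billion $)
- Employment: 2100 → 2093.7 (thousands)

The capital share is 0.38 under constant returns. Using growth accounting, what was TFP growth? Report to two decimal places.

TFP growth was 0.38%.

Aggregate output growth = (1796.9 − 1700) / 1700 = 5.7%.
The capital stock growth = (3664 − 3200) / 3200 = 14.5%.
Employment growth = (2093.7 − 2100) / 2100 = -0.3%.
Labor's share = 1 − 0.38 = 0.62.
The capital stock: 0.38 × 14.5 = 5.51 pp.
Employment: 0.62 × (-0.3) = -0.186 pp.
TFP growth = 5.7 − 5.324 = 0.376%.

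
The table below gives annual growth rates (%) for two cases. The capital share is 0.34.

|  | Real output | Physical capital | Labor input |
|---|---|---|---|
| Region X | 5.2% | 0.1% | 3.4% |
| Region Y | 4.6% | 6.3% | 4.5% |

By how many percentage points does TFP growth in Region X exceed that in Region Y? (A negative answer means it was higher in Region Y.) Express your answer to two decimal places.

3.43 percentage points

Labor's share = 1 − 0.34 = 0.66.
Region X: TFP = 5.2 − 0.034 − 2.244 = 2.922%.
Region Y: TFP = 4.6 − 2.142 − 2.97 = -0.512%.
Difference = 2.922 − (-0.512) = 3.434 pp.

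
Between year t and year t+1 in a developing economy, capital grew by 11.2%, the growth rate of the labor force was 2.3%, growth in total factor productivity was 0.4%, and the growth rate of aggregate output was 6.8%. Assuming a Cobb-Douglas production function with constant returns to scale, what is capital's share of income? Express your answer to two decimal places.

α = 0.46

gY = gA + α·gK + (1−α)·gL, so gY − gA − gL = α(gK − gL).
6.8 − 0.4 − 2.3 = α × (11.2 − 2.3).
4.1 = 8.9 α, so α = 0.4607.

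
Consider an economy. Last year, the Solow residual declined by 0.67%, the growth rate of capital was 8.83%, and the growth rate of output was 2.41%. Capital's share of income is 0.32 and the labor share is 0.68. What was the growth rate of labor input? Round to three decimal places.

Labor's share = 1 − 0.32 = 0.68.
gY = gA + 0.32×8.83 + 0.68×g.
0.68×g = 2.41 + 0.67 − 2.8256 = 0.2544.
g = 0.2544 / 0.68 = 0.37412%.

0.374%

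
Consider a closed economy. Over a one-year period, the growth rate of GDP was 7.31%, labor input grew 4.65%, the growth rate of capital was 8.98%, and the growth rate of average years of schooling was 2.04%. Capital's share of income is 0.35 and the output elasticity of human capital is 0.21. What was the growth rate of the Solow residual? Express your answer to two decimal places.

Labor's share = 1 − 0.35 − 0.21 = 0.44.
Capital: 0.35 × 8.98 = 3.143 pp.
Average years of schooling: 0.21 × 2.04 = 0.4284 pp.
Labor input: 0.44 × 4.65 = 2.046 pp.
TFP growth = 7.31 − 5.6174 = 1.6926%.

1.69%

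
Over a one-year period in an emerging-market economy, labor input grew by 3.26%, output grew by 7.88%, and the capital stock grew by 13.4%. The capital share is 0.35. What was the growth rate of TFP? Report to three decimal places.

Labor's share = 1 − 0.35 = 0.65.
The capital stock: 0.35 × 13.4 = 4.69 pp.
Labor input: 0.65 × 3.26 = 2.119 pp.
TFP growth = 7.88 − 6.809 = 1.071%.

1.071%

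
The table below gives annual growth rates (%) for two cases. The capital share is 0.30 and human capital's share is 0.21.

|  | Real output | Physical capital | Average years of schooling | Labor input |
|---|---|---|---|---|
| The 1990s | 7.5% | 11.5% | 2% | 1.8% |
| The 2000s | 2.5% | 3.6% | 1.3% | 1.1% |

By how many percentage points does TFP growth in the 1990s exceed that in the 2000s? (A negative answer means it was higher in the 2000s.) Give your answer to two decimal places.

Labor's share = 1 − 0.3 − 0.21 = 0.49.
The 1990s: TFP = 7.5 − 3.45 − 0.42 − 0.882 = 2.748%.
The 2000s: TFP = 2.5 − 1.08 − 0.273 − 0.539 = 0.608%.
Difference = 2.748 − (0.608) = 2.14 pp.

2.14 percentage points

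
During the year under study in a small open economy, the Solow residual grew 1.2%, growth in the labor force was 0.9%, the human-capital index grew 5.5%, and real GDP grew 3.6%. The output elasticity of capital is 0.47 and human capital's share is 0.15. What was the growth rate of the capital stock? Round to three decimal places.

Labor's share = 1 − 0.47 − 0.15 = 0.38.
gY = gA + 0.15×5.5 + 0.38×0.9 + 0.47×g.
0.47×g = 3.6 − 1.2 − 1.167 = 1.233.
g = 1.233 / 0.47 = 2.6234%.

2.623%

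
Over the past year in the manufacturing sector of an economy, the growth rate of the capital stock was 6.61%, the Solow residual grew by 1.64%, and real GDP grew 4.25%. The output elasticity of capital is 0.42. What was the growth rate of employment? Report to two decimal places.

Labor's share = 1 − 0.42 = 0.58.
gY = gA + 0.42×6.61 + 0.58×g.
0.58×g = 4.25 − 1.64 − 2.7762 = -0.1662.
g = -0.1662 / 0.58 = -0.2866%.

-0.29%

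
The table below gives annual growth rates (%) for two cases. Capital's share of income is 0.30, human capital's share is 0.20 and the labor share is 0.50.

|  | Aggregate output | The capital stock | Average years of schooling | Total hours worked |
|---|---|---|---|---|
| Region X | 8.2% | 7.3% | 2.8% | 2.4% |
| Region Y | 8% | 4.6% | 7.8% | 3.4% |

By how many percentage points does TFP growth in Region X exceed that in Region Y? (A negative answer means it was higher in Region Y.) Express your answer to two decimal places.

0.89 percentage points

Labor's share = 1 − 0.3 − 0.2 = 0.5.
Region X: TFP = 8.2 − 2.19 − 0.56 − 1.2 = 4.25%.
Region Y: TFP = 8 − 1.38 − 1.56 − 1.7 = 3.36%.
Difference = 4.25 − (3.36) = 0.89 pp.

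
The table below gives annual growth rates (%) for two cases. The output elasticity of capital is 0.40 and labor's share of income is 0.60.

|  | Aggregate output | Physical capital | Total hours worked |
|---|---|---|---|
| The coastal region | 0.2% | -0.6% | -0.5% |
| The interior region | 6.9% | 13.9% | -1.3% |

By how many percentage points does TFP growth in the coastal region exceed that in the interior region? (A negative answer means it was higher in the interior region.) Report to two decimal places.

-1.38 percentage points

Labor's share = 1 − 0.4 = 0.6.
The coastal region: TFP = 0.2 + 0.24 + 0.3 = 0.74%.
The interior region: TFP = 6.9 − 5.56 + 0.78 = 2.12%.
Difference = 0.74 − (2.12) = -1.38 pp.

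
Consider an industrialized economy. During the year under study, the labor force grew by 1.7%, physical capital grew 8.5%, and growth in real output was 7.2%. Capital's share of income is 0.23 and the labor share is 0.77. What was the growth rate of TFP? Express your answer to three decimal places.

Labor's share = 1 − 0.23 = 0.77.
Physical capital: 0.23 × 8.5 = 1.955 pp.
The labor force: 0.77 × 1.7 = 1.309 pp.
TFP growth = 7.2 − 3.264 = 3.936%.

3.936%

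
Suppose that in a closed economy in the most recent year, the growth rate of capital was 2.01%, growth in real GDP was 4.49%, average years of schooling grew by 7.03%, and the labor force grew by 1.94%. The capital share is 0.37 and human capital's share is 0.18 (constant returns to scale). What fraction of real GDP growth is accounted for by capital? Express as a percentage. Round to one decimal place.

Capital contributed 0.37 × 2.01 = 0.7437 pp.
Share of growth = 0.7437 / 4.49 × 100 = 16.563%.

16.6%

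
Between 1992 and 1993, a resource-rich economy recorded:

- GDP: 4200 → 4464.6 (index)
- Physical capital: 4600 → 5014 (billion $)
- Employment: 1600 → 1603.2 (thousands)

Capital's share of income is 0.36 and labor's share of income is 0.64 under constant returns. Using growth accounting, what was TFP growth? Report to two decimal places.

GDP growth = (4464.6 − 4200) / 4200 = 6.3%.
Physical capital growth = (5014 − 4600) / 4600 = 9%.
Employment growth = (1603.2 − 1600) / 1600 = 0.2%.
Labor's share = 1 − 0.36 = 0.64.
Physical capital: 0.36 × 9 = 3.24 pp.
Employment: 0.64 × 0.2 = 0.128 pp.
TFP growth = 6.3 − 3.368 = 2.932%.

2.93%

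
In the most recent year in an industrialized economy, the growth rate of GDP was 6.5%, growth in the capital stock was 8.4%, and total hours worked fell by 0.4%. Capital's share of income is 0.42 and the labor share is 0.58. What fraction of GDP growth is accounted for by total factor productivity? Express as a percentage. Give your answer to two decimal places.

Labor's share = 1 − 0.42 = 0.58.
The capital stock: 0.42 × 8.4 = 3.528 pp.
Total hours worked: 0.58 × (-0.4) = -0.232 pp.
TFP growth = 6.5 − 3.296 = 3.204%.
TFP share of growth = 3.204 / 6.5 × 100 = 49.2923%.

Total factor productivity accounted for 49.29% of growth.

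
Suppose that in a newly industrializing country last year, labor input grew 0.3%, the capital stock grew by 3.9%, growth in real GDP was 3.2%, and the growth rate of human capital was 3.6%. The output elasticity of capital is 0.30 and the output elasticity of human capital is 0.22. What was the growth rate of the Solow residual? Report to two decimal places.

Labor's share = 1 − 0.3 − 0.22 = 0.48.
The capital stock: 0.3 × 3.9 = 1.17 pp.
Human capital: 0.22 × 3.6 = 0.792 pp.
Labor input: 0.48 × 0.3 = 0.144 pp.
TFP growth = 3.2 − 2.106 = 1.094%.

1.09%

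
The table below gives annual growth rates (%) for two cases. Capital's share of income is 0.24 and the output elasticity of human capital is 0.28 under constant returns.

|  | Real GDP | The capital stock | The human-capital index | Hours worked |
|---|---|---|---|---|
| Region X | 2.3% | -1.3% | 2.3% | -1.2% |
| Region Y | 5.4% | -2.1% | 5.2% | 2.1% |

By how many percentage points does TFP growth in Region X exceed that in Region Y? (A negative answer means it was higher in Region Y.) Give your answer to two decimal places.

Labor's share = 1 − 0.24 − 0.28 = 0.48.
Region X: TFP = 2.3 + 0.312 − 0.644 + 0.576 = 2.544%.
Region Y: TFP = 5.4 + 0.504 − 1.456 − 1.008 = 3.44%.
Difference = 2.544 − (3.44) = -0.896 pp.

-0.90 percentage points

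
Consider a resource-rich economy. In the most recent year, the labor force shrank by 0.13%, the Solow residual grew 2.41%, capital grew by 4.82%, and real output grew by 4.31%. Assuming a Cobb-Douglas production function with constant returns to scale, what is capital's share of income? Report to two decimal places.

0.41

gY = gA + α·gK + (1−α)·gL, so gY − gA − gL = α(gK − gL).
4.31 − 2.41 + 0.13 = α × (4.82 − (-0.13)).
2.03 = 4.95 α, so α = 0.4101.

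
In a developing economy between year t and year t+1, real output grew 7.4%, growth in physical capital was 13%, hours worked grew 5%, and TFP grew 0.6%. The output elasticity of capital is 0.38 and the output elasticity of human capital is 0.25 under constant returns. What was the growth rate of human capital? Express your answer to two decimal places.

Labor's share = 1 − 0.38 − 0.25 = 0.37.
gY = gA + 0.38×13 + 0.37×5 + 0.25×g.
0.25×g = 7.4 − 0.6 − 6.79 = 0.01.
g = 0.01 / 0.25 = 0.04%.

0.04%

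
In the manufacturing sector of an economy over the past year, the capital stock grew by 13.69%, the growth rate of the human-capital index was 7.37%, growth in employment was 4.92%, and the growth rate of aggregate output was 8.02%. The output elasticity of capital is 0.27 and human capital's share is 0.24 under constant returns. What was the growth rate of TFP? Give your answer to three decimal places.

Labor's share = 1 − 0.27 − 0.24 = 0.49.
The capital stock: 0.27 × 13.69 = 3.6963 pp.
The human-capital index: 0.24 × 7.37 = 1.7688 pp.
Employment: 0.49 × 4.92 = 2.4108 pp.
TFP growth = 8.02 − 7.8759 = 0.1441%.

0.144%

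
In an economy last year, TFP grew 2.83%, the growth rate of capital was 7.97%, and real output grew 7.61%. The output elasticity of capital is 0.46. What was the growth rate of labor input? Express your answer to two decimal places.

2.06%

Labor's share = 1 − 0.46 = 0.54.
gY = gA + 0.46×7.97 + 0.54×g.
0.54×g = 7.61 − 2.83 − 3.6662 = 1.1138.
g = 1.1138 / 0.54 = 2.0626%.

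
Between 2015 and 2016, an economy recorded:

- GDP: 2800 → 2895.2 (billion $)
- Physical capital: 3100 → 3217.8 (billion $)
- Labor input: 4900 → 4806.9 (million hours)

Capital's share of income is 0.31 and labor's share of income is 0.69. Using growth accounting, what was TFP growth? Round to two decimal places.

TFP growth was 3.53%.

GDP growth = (2895.2 − 2800) / 2800 = 3.4%.
Physical capital growth = (3217.8 − 3100) / 3100 = 3.8%.
Labor input growth = (4806.9 − 4900) / 4900 = -1.9%.
Labor's share = 1 − 0.31 = 0.69.
Physical capital: 0.31 × 3.8 = 1.178 pp.
Labor input: 0.69 × (-1.9) = -1.311 pp.
TFP growth = 3.4 + 0.133 = 3.533%.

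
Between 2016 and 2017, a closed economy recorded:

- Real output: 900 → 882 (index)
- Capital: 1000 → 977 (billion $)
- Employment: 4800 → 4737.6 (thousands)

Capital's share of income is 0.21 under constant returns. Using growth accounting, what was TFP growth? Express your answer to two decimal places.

-0.49%

Real output growth = (882 − 900) / 900 = -2%.
Capital growth = (977 − 1000) / 1000 = -2.3%.
Employment growth = (4737.6 − 4800) / 4800 = -1.3%.
Labor's share = 1 − 0.21 = 0.79.
Capital: 0.21 × (-2.3) = -0.483 pp.
Employment: 0.79 × (-1.3) = -1.027 pp.
TFP growth = -2 + 1.51 = -0.49%.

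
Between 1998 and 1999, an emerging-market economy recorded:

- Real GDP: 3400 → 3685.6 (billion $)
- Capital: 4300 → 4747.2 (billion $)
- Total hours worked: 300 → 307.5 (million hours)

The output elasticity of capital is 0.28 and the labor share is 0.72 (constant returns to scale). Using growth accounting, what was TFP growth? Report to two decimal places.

Real GDP growth = (3685.6 − 3400) / 3400 = 8.4%.
Capital growth = (4747.2 − 4300) / 4300 = 10.4%.
Total hours worked growth = (307.5 − 300) / 300 = 2.5%.
Labor's share = 1 − 0.28 = 0.72.
Capital: 0.28 × 10.4 = 2.912 pp.
Total hours worked: 0.72 × 2.5 = 1.8 pp.
TFP growth = 8.4 − 4.712 = 3.688%.

TFP growth was 3.69%.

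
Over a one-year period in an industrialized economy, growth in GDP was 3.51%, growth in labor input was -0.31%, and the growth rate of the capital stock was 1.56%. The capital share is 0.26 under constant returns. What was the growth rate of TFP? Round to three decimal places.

3.334%

Labor's share = 1 − 0.26 = 0.74.
The capital stock: 0.26 × 1.56 = 0.4056 pp.
Labor input: 0.74 × (-0.31) = -0.2294 pp.
TFP growth = 3.51 − 0.1762 = 3.3338%.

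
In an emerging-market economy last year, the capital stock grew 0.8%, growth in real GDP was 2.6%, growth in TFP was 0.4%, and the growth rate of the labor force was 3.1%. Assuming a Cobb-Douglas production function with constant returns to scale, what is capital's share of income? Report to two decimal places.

0.39

gY = gA + α·gK + (1−α)·gL, so gY − gA − gL = α(gK − gL).
2.6 − 0.4 − 3.1 = α × (0.8 − 3.1).
-0.9 = -2.3 α, so α = 0.3913.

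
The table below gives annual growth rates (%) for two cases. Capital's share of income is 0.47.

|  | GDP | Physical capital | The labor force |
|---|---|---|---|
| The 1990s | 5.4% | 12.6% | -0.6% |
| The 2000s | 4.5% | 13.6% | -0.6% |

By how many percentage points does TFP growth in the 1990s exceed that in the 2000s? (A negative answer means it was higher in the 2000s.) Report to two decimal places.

1.37 percentage points

Labor's share = 1 − 0.47 = 0.53.
The 1990s: TFP = 5.4 − 5.922 + 0.318 = -0.204%.
The 2000s: TFP = 4.5 − 6.392 + 0.318 = -1.574%.
Difference = -0.204 − (-1.574) = 1.37 pp.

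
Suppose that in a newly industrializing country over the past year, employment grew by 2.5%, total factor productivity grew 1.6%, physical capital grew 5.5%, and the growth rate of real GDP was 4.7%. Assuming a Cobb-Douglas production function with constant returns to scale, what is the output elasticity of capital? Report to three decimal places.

α = 0.200

gY = gA + α·gK + (1−α)·gL, so gY − gA − gL = α(gK − gL).
4.7 − 1.6 − 2.5 = α × (5.5 − 2.5).
0.6 = 3 α, so α = 0.2.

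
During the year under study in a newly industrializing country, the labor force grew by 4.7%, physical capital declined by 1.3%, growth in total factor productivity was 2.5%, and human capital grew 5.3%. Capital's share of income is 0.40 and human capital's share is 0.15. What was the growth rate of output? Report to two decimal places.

Labor's share = 1 − 0.4 − 0.15 = 0.45.
Physical capital: 0.4 × (-1.3) = -0.52 pp.
Human capital: 0.15 × 5.3 = 0.795 pp.
The labor force: 0.45 × 4.7 = 2.115 pp.
Output growth = 2.5 + 2.39 = 4.89%.

4.89%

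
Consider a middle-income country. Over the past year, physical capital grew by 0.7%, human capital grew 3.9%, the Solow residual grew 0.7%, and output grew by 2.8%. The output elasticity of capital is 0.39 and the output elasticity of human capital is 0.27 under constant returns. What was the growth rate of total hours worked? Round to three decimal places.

2.276%

Labor's share = 1 − 0.39 − 0.27 = 0.34.
gY = gA + 0.39×0.7 + 0.27×3.9 + 0.34×g.
0.34×g = 2.8 − 0.7 − 1.326 = 0.774.
g = 0.774 / 0.34 = 2.27647%.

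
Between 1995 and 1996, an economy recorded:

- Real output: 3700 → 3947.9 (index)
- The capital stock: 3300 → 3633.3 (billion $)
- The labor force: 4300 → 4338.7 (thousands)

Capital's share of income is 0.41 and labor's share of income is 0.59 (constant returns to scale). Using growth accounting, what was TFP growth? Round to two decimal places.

TFP grew 2.03%.

Real output growth = (3947.9 − 3700) / 3700 = 6.7%.
The capital stock growth = (3633.3 − 3300) / 3300 = 10.1%.
The labor force growth = (4338.7 − 4300) / 4300 = 0.9%.
Labor's share = 1 − 0.41 = 0.59.
The capital stock: 0.41 × 10.1 = 4.141 pp.
The labor force: 0.59 × 0.9 = 0.531 pp.
TFP growth = 6.7 − 4.672 = 2.028%.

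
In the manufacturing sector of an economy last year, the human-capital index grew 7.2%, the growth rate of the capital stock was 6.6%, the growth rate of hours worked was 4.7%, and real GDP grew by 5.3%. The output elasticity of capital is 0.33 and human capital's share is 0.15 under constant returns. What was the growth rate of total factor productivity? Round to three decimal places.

-0.402%

Labor's share = 1 − 0.33 − 0.15 = 0.52.
The capital stock: 0.33 × 6.6 = 2.178 pp.
The human-capital index: 0.15 × 7.2 = 1.08 pp.
Hours worked: 0.52 × 4.7 = 2.444 pp.
TFP growth = 5.3 − 5.702 = -0.402%.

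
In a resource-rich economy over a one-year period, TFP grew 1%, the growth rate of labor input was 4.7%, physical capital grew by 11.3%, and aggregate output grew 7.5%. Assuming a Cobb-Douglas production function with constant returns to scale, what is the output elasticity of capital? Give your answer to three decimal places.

gY = gA + α·gK + (1−α)·gL, so gY − gA − gL = α(gK − gL).
7.5 − 1 − 4.7 = α × (11.3 − 4.7).
1.8 = 6.6 α, so α = 0.27273.

α = 0.273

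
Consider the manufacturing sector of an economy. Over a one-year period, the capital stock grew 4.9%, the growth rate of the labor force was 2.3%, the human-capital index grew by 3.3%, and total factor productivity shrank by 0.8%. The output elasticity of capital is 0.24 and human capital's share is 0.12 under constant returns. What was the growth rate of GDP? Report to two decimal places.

GDP growth was 2.24%.

Labor's share = 1 − 0.24 − 0.12 = 0.64.
The capital stock: 0.24 × 4.9 = 1.176 pp.
The human-capital index: 0.12 × 3.3 = 0.396 pp.
The labor force: 0.64 × 2.3 = 1.472 pp.
Output growth = -0.8 + 3.044 = 2.244%.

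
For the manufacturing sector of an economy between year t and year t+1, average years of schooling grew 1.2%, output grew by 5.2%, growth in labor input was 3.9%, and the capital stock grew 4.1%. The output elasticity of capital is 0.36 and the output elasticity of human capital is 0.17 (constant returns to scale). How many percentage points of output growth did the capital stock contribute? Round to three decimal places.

1.476 pp

Contribution = share × growth = 0.36 × 4.1 = 1.476 pp.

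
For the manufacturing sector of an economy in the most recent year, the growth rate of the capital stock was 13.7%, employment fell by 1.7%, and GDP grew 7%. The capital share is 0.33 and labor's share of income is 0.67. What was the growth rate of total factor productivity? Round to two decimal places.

Labor's share = 1 − 0.33 = 0.67.
The capital stock: 0.33 × 13.7 = 4.521 pp.
Employment: 0.67 × (-1.7) = -1.139 pp.
TFP growth = 7 − 3.382 = 3.618%.

Total factor productivity grew 3.62%.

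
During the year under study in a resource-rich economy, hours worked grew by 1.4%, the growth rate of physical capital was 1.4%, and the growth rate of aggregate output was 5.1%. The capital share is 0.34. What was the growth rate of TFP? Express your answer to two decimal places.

3.70%

Labor's share = 1 − 0.34 = 0.66.
Physical capital: 0.34 × 1.4 = 0.476 pp.
Hours worked: 0.66 × 1.4 = 0.924 pp.
TFP growth = 5.1 − 1.4 = 3.7%.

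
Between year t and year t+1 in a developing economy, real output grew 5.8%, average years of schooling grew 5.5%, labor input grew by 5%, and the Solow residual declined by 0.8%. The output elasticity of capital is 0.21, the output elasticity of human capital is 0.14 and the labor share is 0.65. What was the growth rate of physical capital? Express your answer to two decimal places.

12.29%

Labor's share = 1 − 0.21 − 0.14 = 0.65.
gY = gA + 0.14×5.5 + 0.65×5 + 0.21×g.
0.21×g = 5.8 + 0.8 − 4.02 = 2.58.
g = 2.58 / 0.21 = 12.2857%.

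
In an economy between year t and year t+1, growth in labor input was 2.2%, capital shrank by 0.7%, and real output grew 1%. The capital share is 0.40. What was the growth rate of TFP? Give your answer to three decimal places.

-0.040%

Labor's share = 1 − 0.4 = 0.6.
Capital: 0.4 × (-0.7) = -0.28 pp.
Labor input: 0.6 × 2.2 = 1.32 pp.
TFP growth = 1 − 1.04 = -0.04%.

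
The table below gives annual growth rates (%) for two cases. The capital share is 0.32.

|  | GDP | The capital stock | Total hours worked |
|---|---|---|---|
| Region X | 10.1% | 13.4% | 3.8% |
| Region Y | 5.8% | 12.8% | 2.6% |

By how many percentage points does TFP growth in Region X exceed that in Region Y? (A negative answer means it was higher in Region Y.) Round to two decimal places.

3.29 percentage points

Labor's share = 1 − 0.32 = 0.68.
Region X: TFP = 10.1 − 4.288 − 2.584 = 3.228%.
Region Y: TFP = 5.8 − 4.096 − 1.768 = -0.064%.
Difference = 3.228 − (-0.064) = 3.292 pp.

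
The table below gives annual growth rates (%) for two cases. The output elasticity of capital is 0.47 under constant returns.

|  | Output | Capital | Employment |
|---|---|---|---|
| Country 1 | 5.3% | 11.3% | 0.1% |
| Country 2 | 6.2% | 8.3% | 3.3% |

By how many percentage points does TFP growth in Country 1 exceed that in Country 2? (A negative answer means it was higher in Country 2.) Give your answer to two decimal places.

-0.61 percentage points

Labor's share = 1 − 0.47 = 0.53.
Country 1: TFP = 5.3 − 5.311 − 0.053 = -0.064%.
Country 2: TFP = 6.2 − 3.901 − 1.749 = 0.55%.
Difference = -0.064 − (0.55) = -0.614 pp.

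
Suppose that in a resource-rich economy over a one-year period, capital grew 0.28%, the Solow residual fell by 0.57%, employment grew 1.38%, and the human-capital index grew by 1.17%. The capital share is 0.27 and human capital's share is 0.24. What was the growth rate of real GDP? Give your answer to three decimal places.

Labor's share = 1 − 0.27 − 0.24 = 0.49.
Capital: 0.27 × 0.28 = 0.0756 pp.
The human-capital index: 0.24 × 1.17 = 0.2808 pp.
Employment: 0.49 × 1.38 = 0.6762 pp.
Output growth = -0.57 + 1.0326 = 0.4626%.

0.463%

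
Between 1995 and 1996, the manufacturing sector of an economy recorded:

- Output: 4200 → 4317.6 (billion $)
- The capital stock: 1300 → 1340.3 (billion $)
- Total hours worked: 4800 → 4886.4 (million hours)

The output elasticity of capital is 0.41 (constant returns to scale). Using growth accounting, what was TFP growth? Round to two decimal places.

Output growth = (4317.6 − 4200) / 4200 = 2.8%.
The capital stock growth = (1340.3 − 1300) / 1300 = 3.1%.
Total hours worked growth = (4886.4 − 4800) / 4800 = 1.8%.
Labor's share = 1 − 0.41 = 0.59.
The capital stock: 0.41 × 3.1 = 1.271 pp.
Total hours worked: 0.59 × 1.8 = 1.062 pp.
TFP growth = 2.8 − 2.333 = 0.467%.

0.47%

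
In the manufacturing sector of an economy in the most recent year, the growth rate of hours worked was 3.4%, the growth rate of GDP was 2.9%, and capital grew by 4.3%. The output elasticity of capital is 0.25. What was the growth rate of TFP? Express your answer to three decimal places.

-0.725%

Labor's share = 1 − 0.25 = 0.75.
Capital: 0.25 × 4.3 = 1.075 pp.
Hours worked: 0.75 × 3.4 = 2.55 pp.
TFP growth = 2.9 − 3.625 = -0.725%.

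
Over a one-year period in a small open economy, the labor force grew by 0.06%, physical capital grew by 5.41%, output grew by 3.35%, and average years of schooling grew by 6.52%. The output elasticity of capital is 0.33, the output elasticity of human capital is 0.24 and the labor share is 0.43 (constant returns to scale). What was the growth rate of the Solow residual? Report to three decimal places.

-0.026%

Labor's share = 1 − 0.33 − 0.24 = 0.43.
Physical capital: 0.33 × 5.41 = 1.7853 pp.
Average years of schooling: 0.24 × 6.52 = 1.5648 pp.
The labor force: 0.43 × 0.06 = 0.0258 pp.
TFP growth = 3.35 − 3.3759 = -0.0259%.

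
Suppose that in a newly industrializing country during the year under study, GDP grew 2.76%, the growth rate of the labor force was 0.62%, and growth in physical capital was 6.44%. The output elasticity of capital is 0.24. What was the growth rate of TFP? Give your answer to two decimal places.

0.74%

Labor's share = 1 − 0.24 = 0.76.
Physical capital: 0.24 × 6.44 = 1.5456 pp.
The labor force: 0.76 × 0.62 = 0.4712 pp.
TFP growth = 2.76 − 2.0168 = 0.7432%.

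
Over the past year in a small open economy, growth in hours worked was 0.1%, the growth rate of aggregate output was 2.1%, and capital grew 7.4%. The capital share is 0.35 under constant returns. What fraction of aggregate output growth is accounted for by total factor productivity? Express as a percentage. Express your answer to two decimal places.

Labor's share = 1 − 0.35 = 0.65.
Capital: 0.35 × 7.4 = 2.59 pp.
Hours worked: 0.65 × 0.1 = 0.065 pp.
TFP growth = 2.1 − 2.655 = -0.555%.
TFP share of growth = -0.555 / 2.1 × 100 = -26.4286%.

-26.43%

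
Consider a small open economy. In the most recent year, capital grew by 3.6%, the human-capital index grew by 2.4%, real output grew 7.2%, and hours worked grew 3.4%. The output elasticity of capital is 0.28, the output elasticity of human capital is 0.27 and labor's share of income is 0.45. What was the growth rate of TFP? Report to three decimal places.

Labor's share = 1 − 0.28 − 0.27 = 0.45.
Capital: 0.28 × 3.6 = 1.008 pp.
The human-capital index: 0.27 × 2.4 = 0.648 pp.
Hours worked: 0.45 × 3.4 = 1.53 pp.
TFP growth = 7.2 − 3.186 = 4.014%.

4.014%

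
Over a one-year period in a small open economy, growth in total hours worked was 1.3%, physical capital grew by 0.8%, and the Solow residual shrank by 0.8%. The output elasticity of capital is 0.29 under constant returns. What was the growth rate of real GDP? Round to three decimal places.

Labor's share = 1 − 0.29 = 0.71.
Physical capital: 0.29 × 0.8 = 0.232 pp.
Total hours worked: 0.71 × 1.3 = 0.923 pp.
Output growth = -0.8 + 1.155 = 0.355%.

0.355%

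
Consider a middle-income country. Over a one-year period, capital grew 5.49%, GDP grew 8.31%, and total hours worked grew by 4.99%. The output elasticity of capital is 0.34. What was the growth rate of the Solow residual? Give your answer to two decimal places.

3.15%

Labor's share = 1 − 0.34 = 0.66.
Capital: 0.34 × 5.49 = 1.8666 pp.
Total hours worked: 0.66 × 4.99 = 3.2934 pp.
TFP growth = 8.31 − 5.16 = 3.15%.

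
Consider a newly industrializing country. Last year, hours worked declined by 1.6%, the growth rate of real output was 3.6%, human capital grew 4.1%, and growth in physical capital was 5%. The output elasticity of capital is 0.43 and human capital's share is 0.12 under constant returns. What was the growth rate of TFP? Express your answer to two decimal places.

1.68%

Labor's share = 1 − 0.43 − 0.12 = 0.45.
Physical capital: 0.43 × 5 = 2.15 pp.
Human capital: 0.12 × 4.1 = 0.492 pp.
Hours worked: 0.45 × (-1.6) = -0.72 pp.
TFP growth = 3.6 − 1.922 = 1.678%.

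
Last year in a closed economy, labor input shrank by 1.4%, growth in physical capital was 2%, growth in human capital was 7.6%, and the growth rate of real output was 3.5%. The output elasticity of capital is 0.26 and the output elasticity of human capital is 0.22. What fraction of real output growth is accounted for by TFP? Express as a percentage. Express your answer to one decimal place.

TFP accounted for 58.2% of growth.

Labor's share = 1 − 0.26 − 0.22 = 0.52.
Physical capital: 0.26 × 2 = 0.52 pp.
Human capital: 0.22 × 7.6 = 1.672 pp.
Labor input: 0.52 × (-1.4) = -0.728 pp.
TFP growth = 3.5 − 1.464 = 2.036%.
TFP share of growth = 2.036 / 3.5 × 100 = 58.171%.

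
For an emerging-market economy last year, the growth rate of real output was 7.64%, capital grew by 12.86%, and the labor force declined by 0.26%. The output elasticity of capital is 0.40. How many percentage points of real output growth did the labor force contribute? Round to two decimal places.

-0.16 percentage points

Labor's share = 1 − 0.4 = 0.6.
Contribution = share × growth = 0.6 × (-0.26) = -0.156 pp.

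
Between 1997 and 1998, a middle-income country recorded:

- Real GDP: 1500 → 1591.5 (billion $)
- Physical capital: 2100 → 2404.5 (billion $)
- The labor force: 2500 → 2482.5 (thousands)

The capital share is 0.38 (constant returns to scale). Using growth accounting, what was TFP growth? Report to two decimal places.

TFP growth was 1.02%.

Real GDP growth = (1591.5 − 1500) / 1500 = 6.1%.
Physical capital growth = (2404.5 − 2100) / 2100 = 14.5%.
The labor force growth = (2482.5 − 2500) / 2500 = -0.7%.
Labor's share = 1 − 0.38 = 0.62.
Physical capital: 0.38 × 14.5 = 5.51 pp.
The labor force: 0.62 × (-0.7) = -0.434 pp.
TFP growth = 6.1 − 5.076 = 1.024%.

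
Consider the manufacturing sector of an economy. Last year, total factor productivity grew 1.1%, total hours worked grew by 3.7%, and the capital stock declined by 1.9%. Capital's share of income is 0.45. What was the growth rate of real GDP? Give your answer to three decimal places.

2.280%

Labor's share = 1 − 0.45 = 0.55.
The capital stock: 0.45 × (-1.9) = -0.855 pp.
Total hours worked: 0.55 × 3.7 = 2.035 pp.
Output growth = 1.1 + 1.18 = 2.28%.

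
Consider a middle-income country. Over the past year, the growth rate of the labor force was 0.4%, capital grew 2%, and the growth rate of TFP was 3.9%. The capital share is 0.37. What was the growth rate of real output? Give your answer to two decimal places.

4.89%

Labor's share = 1 − 0.37 = 0.63.
Capital: 0.37 × 2 = 0.74 pp.
The labor force: 0.63 × 0.4 = 0.252 pp.
Output growth = 3.9 + 0.992 = 4.892%.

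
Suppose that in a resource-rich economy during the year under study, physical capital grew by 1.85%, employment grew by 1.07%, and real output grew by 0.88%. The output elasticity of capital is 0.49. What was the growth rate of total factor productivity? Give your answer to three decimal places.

Labor's share = 1 − 0.49 = 0.51.
Physical capital: 0.49 × 1.85 = 0.9065 pp.
Employment: 0.51 × 1.07 = 0.5457 pp.
TFP growth = 0.88 − 1.4522 = -0.5722%.

-0.572%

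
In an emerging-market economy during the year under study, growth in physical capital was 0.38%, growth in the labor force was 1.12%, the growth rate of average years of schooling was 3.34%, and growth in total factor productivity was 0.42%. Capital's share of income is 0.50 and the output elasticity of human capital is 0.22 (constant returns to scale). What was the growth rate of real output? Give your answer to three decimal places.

Real output grew 1.658%.

Labor's share = 1 − 0.5 − 0.22 = 0.28.
Physical capital: 0.5 × 0.38 = 0.19 pp.
Average years of schooling: 0.22 × 3.34 = 0.7348 pp.
The labor force: 0.28 × 1.12 = 0.3136 pp.
Output growth = 0.42 + 1.2384 = 1.6584%.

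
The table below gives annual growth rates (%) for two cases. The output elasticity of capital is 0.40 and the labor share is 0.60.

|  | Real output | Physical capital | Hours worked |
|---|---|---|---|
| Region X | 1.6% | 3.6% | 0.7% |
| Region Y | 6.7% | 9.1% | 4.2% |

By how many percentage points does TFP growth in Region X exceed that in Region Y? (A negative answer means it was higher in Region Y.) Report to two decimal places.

-0.80 percentage points

Labor's share = 1 − 0.4 = 0.6.
Region X: TFP = 1.6 − 1.44 − 0.42 = -0.26%.
Region Y: TFP = 6.7 − 3.64 − 2.52 = 0.54%.
Difference = -0.26 − (0.54) = -0.8 pp.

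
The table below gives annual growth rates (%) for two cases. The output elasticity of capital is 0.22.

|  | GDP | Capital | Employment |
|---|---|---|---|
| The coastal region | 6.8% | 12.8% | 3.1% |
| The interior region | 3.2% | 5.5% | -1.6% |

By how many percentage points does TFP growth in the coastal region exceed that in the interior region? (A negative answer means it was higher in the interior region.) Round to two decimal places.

-1.67 percentage points

Labor's share = 1 − 0.22 = 0.78.
The coastal region: TFP = 6.8 − 2.816 − 2.418 = 1.566%.
The interior region: TFP = 3.2 − 1.21 + 1.248 = 3.238%.
Difference = 1.566 − (3.238) = -1.672 pp.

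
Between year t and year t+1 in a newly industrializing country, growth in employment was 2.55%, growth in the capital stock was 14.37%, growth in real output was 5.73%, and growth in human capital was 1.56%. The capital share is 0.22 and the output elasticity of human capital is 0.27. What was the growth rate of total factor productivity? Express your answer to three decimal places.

Total factor productivity grew 0.847%.

Labor's share = 1 − 0.22 − 0.27 = 0.51.
The capital stock: 0.22 × 14.37 = 3.1614 pp.
Human capital: 0.27 × 1.56 = 0.4212 pp.
Employment: 0.51 × 2.55 = 1.3005 pp.
TFP growth = 5.73 − 4.8831 = 0.8469%.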